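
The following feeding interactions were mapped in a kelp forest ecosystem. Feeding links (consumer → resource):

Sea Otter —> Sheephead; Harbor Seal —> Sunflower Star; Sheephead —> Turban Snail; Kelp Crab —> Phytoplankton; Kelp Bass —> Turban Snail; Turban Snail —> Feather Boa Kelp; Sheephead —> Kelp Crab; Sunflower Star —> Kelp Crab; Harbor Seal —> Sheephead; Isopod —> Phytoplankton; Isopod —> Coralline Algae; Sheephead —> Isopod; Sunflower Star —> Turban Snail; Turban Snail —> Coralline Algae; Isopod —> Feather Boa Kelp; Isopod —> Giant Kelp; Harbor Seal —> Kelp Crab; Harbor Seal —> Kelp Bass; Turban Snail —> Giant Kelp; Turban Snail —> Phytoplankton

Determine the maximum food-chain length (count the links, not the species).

3 links

One longest chain: Feather Boa Kelp → Turban Snail → Sunflower Star → Harbor Seal.
It has 4 species and 3 links.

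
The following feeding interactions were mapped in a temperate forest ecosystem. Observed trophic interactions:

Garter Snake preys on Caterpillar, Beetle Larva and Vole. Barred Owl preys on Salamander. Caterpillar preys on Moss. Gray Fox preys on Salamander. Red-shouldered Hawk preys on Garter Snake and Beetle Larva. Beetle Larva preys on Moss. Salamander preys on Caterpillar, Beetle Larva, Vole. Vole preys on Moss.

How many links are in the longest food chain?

One longest chain: Moss → Vole → Garter Snake → Red-shouldered Hawk.
It has 4 species and 3 links.

3 links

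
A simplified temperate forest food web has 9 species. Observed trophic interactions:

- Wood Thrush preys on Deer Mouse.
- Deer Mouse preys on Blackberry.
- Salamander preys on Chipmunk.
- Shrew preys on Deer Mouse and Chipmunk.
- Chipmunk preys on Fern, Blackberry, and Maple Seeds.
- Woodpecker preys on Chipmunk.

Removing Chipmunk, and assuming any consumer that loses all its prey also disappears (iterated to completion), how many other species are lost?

2

Remove Chipmunk.
Round 1: Woodpecker (all prey gone), Salamander (all prey gone) → extinct.
No further losses. Total secondary extinctions: 2.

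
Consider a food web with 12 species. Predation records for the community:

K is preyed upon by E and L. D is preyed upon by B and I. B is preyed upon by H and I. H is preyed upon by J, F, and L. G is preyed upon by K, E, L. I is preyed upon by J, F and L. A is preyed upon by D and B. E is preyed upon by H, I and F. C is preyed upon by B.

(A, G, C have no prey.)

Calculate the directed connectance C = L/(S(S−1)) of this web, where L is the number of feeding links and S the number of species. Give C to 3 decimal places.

C = 0.159

The web has S = 12 species and L = 21 feeding links.
C = L / (S(S−1)) = 21 / 132 = 0.1591 ≈ 0.159.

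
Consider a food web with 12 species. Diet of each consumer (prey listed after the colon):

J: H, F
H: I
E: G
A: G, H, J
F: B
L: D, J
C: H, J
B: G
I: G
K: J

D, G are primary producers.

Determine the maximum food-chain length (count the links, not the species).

4 links

One longest chain: G → I → H → J → L.
It has 5 species and 4 links.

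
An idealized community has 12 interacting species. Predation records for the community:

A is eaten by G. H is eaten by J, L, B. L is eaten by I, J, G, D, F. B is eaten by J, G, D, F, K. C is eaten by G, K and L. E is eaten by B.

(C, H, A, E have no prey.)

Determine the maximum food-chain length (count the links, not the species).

One longest chain: C → L → I.
It has 3 species and 2 links.

2 links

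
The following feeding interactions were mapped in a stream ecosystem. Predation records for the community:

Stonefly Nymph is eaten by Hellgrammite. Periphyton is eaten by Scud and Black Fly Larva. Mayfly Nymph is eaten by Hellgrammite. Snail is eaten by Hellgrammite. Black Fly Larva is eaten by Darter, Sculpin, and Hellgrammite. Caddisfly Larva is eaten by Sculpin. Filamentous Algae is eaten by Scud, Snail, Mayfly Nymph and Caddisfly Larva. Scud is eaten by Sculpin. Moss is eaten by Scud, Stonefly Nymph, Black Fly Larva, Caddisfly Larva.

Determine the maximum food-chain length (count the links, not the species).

One longest chain: Filamentous Algae → Snail → Hellgrammite.
It has 3 species and 2 links.

2 links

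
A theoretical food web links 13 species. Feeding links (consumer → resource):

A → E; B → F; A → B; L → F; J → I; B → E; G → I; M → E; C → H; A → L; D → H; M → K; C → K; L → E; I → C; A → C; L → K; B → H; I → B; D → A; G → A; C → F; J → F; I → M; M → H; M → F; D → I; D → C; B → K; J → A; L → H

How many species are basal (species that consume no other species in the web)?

Basal species (no prey listed): F, H, E, K.
Count: 4.

4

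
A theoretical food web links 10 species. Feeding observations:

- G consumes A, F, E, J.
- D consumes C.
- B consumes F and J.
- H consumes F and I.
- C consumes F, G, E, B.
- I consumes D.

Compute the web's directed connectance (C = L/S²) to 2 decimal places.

C = 0.14

The web has S = 10 species and L = 14 feeding links.
C = L / S² = 14 / 100 = 0.1400 ≈ 0.14.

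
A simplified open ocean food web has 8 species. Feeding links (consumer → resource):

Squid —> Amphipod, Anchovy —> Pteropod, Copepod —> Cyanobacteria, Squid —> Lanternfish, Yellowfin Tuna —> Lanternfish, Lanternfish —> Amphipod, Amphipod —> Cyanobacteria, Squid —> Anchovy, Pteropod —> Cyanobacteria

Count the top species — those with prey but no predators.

Top species (has prey, but nothing eats it): Copepod, Yellowfin Tuna, Squid.
Count: 3.

3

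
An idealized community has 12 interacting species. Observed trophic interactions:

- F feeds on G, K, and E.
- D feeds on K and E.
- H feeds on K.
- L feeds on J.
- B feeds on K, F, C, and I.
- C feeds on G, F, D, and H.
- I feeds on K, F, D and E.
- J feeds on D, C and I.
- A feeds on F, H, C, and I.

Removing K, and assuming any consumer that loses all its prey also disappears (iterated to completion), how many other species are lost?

Remove K.
Round 1: H (all prey gone) → extinct.
No further losses. Total secondary extinctions: 1.

1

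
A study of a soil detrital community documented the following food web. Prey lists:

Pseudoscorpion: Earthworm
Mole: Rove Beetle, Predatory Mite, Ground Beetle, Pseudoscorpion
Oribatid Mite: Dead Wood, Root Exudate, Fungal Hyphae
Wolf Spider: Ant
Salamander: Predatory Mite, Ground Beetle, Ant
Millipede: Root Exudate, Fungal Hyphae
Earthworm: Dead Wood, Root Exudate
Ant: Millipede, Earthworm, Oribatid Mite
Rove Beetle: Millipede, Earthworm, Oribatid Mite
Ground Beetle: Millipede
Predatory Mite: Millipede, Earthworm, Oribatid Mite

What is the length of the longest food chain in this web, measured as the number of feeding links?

3 links

One longest chain: Root Exudate → Millipede → Ant → Wolf Spider.
It has 4 species and 3 links.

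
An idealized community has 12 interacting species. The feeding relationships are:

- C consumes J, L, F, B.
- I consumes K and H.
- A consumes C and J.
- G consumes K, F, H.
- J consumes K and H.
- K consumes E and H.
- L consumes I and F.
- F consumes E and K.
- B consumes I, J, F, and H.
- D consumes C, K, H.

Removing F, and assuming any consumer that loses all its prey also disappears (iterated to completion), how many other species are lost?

0

Remove F.
Every predator of it retains at least one other prey: G still has H, K; B still has H, I, J; L still has I; C still has J, B, L.
No consumer loses all prey, so no secondary extinctions occur.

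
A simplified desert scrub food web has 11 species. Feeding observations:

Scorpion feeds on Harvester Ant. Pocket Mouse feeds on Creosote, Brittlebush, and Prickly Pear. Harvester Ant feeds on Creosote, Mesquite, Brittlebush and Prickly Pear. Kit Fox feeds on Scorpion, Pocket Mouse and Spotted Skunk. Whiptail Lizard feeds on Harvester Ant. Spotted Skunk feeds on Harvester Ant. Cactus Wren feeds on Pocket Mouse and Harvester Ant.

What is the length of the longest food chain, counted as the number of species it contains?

4 species

One longest chain: Brittlebush → Harvester Ant → Scorpion → Kit Fox.
It has 4 species and 3 links.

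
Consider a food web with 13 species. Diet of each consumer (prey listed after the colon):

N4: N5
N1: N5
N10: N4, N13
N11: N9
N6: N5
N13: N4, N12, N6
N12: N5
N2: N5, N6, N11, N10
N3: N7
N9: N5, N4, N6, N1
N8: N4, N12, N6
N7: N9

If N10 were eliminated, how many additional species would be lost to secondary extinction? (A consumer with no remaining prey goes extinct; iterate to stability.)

0

Remove N10.
Every predator of it retains at least one other prey: N2 still has N5, N6, N11.
No consumer loses all prey, so no secondary extinctions occur.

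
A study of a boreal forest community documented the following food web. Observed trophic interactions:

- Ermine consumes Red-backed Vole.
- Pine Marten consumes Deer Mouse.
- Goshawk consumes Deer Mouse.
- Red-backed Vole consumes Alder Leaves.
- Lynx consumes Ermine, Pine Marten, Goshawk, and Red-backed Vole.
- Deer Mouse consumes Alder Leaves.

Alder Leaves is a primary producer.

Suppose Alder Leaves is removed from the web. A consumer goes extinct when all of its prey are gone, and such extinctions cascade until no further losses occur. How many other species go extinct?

Remove Alder Leaves.
Round 1: Red-backed Vole (all prey gone), Deer Mouse (all prey gone) → extinct.
Round 2: Ermine (all prey gone), Pine Marten (all prey gone), Goshawk (all prey gone) → extinct.
Round 3: Lynx (all prey gone) → extinct.
No further losses. Total secondary extinctions: 6.

6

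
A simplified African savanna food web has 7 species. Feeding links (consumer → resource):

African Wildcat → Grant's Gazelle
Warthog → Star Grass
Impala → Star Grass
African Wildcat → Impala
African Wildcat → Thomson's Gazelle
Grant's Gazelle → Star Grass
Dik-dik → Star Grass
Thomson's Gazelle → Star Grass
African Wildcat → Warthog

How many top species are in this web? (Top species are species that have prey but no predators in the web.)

2

Top species (has prey, but nothing eats it): Dik-dik, African Wildcat.
Count: 2.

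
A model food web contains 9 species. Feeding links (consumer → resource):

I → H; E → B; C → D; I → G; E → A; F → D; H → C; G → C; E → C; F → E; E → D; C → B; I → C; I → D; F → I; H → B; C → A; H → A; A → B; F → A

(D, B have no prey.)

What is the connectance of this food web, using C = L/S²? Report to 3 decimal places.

C = 0.247

The web has S = 9 species and L = 20 feeding links.
C = L / S² = 20 / 81 = 0.2469 ≈ 0.247.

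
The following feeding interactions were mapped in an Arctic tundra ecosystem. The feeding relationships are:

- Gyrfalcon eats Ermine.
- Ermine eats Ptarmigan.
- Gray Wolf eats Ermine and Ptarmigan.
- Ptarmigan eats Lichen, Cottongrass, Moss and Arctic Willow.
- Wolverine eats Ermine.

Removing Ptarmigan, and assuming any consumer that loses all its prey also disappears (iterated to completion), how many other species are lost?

4

Remove Ptarmigan.
Round 1: Ermine (all prey gone) → extinct.
Round 2: Gyrfalcon (all prey gone), Gray Wolf (all prey gone), Wolverine (all prey gone) → extinct.
No further losses. Total secondary extinctions: 4.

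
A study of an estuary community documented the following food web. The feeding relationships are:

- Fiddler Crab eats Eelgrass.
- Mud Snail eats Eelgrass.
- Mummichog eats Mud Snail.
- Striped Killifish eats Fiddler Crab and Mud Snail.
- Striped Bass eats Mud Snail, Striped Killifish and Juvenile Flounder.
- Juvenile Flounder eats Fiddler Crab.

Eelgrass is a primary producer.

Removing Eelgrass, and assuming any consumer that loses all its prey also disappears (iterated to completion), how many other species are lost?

6

Remove Eelgrass.
Round 1: Mud Snail (all prey gone), Fiddler Crab (all prey gone) → extinct.
Round 2: Striped Killifish (all prey gone), Juvenile Flounder (all prey gone), Mummichog (all prey gone) → extinct.
Round 3: Striped Bass (all prey gone) → extinct.
No further losses. Total secondary extinctions: 6.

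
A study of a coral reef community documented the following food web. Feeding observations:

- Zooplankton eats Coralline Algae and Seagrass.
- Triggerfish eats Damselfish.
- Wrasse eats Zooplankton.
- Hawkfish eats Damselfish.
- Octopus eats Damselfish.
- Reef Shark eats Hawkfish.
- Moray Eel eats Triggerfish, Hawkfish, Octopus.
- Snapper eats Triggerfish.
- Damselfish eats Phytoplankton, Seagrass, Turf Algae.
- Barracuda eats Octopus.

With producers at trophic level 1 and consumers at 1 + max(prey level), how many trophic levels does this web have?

Producers (level 1): Seagrass, Turf Algae, Coralline Algae, Phytoplankton.
Seagrass → Damselfish → Triggerfish → Snapper gives Snapper level 4.
No species has a prey at level 4, so no species reaches level 5.

4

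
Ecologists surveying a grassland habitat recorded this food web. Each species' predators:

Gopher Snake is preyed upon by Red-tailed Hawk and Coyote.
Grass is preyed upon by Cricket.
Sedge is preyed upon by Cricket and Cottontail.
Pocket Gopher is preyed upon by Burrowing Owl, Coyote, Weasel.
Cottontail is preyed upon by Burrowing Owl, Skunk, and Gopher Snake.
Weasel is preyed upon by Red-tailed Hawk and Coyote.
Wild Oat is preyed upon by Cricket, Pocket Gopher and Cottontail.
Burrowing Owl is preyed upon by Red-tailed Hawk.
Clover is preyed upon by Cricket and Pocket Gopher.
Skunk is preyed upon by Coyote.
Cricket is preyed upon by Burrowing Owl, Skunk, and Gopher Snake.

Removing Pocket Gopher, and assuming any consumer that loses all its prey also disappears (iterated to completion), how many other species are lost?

Remove Pocket Gopher.
Round 1: Weasel (all prey gone) → extinct.
No further losses. Total secondary extinctions: 1.

1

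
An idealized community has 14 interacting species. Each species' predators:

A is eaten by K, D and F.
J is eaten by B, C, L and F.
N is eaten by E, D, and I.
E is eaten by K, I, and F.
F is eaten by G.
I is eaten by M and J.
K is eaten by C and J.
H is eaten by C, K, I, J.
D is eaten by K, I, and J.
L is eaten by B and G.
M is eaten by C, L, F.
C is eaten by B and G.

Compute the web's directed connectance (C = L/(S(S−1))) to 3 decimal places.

The web has S = 14 species and L = 32 feeding links.
C = L / (S(S−1)) = 32 / 182 = 0.1758 ≈ 0.176.

C = 0.176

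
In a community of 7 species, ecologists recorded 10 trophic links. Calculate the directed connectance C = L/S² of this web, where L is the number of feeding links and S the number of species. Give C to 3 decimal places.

C = 0.204

The web has S = 7 species and L = 10 feeding links.
C = L / S² = 10 / 49 = 0.2041 ≈ 0.204.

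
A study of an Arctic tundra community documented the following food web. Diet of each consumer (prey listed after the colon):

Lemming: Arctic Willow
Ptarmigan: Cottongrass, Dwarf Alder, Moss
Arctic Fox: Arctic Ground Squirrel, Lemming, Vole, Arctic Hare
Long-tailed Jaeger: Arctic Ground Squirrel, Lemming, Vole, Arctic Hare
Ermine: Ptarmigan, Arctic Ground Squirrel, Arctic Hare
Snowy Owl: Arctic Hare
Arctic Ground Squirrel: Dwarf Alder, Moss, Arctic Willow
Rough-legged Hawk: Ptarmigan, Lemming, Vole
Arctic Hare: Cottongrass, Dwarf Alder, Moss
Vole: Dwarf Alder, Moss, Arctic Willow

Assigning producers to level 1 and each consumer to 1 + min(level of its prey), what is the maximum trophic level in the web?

Producers (level 1): Cottongrass, Dwarf Alder, Moss, Arctic Willow.
Following each consumer down to its lowest-level prey: Cottongrass → Arctic Hare → Snowy Owl (levels 1 through 3).
All prey of Snowy Owl (Arctic Hare 2) are at level 2 or above, so Snowy Owl is at level 1 + 2 = 3.
Every consumer has at least one prey at level 2 or below, so none exceeds level 3.

3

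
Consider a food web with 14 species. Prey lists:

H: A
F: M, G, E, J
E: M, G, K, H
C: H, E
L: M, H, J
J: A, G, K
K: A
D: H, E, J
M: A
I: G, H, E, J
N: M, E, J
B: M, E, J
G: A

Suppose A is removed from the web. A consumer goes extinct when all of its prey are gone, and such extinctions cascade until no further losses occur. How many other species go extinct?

Remove A.
Round 1: M (all prey gone), G (all prey gone), K (all prey gone), H (all prey gone) → extinct.
Round 2: E (all prey gone), J (all prey gone) → extinct.
Round 3: N (all prey gone), D (all prey gone), B (all prey gone), F (all prey gone), C (all prey gone), L (all prey gone), I (all prey gone) → extinct.
No further losses. Total secondary extinctions: 13.

13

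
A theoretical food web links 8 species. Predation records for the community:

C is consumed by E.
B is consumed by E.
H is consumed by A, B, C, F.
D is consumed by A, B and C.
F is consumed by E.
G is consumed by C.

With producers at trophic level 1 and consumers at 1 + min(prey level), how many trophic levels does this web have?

Producers (level 1): D, H, G.
Following each consumer down to its lowest-level prey: H → F → E (levels 1 through 3).
All prey of E (F 2, B 2, C 2) are at level 2 or above, so E is at level 1 + 2 = 3.
Every consumer has at least one prey at level 2 or below, so none exceeds level 3.

3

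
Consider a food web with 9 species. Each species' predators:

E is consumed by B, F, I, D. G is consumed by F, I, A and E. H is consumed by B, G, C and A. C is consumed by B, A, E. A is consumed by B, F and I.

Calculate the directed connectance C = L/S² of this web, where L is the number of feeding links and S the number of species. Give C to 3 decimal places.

The web has S = 9 species and L = 18 feeding links.
C = L / S² = 18 / 81 = 0.2222 ≈ 0.222.

C = 0.222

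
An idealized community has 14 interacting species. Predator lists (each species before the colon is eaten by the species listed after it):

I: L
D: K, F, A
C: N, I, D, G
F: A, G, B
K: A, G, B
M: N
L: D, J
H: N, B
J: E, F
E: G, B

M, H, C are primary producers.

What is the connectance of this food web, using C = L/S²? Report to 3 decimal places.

The web has S = 14 species and L = 23 feeding links.
C = L / S² = 23 / 196 = 0.1173 ≈ 0.117.

C = 0.117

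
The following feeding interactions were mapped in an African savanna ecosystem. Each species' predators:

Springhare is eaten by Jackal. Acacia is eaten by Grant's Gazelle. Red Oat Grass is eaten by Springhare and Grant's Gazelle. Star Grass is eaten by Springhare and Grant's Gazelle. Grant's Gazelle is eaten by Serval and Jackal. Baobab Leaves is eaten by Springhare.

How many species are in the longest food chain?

3 species

One longest chain: Acacia → Grant's Gazelle → Jackal.
It has 3 species and 2 links.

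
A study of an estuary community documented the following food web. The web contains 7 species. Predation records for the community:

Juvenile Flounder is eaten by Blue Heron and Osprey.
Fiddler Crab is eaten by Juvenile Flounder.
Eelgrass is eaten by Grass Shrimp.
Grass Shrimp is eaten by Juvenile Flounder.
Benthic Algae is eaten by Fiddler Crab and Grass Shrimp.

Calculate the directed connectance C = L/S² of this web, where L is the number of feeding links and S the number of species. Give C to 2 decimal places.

The web has S = 7 species and L = 7 feeding links.
C = L / S² = 7 / 49 = 0.1429 ≈ 0.14.

C = 0.14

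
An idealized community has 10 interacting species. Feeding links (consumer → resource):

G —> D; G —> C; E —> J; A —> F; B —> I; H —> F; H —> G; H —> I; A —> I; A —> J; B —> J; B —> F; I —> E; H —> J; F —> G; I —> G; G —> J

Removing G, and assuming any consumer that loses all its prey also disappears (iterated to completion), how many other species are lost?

Remove G.
Round 1: F (all prey gone) → extinct.
No further losses. Total secondary extinctions: 1.

1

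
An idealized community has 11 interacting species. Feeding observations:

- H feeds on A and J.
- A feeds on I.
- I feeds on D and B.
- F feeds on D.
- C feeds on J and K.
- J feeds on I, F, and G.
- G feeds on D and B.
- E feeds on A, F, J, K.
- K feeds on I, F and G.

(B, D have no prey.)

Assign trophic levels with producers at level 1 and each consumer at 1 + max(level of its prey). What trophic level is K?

Trophic level 3

B is a producer → level 1.
G eats B (level 1); other prey at levels: D 1 → level 2.
K eats G (level 2); other prey at levels: I 2, F 2 → level 3.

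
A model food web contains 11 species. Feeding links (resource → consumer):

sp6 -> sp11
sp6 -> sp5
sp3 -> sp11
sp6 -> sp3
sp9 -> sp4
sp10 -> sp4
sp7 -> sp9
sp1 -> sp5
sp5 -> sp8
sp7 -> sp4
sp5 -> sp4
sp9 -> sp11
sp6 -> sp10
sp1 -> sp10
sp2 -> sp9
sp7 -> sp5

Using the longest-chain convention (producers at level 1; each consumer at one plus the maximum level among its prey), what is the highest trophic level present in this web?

3

Producers (level 1): sp2, sp6, sp7, sp1.
sp6 → sp5 → sp8 gives sp8 level 3.
No species has a prey at level 3, so no species reaches level 4.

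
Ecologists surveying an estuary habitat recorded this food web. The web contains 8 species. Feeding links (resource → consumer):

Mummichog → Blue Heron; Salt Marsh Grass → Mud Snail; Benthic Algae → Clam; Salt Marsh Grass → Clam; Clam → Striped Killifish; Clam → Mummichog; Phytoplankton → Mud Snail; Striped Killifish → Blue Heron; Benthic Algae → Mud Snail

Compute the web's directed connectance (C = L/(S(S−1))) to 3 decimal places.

C = 0.161

The web has S = 8 species and L = 9 feeding links.
C = L / (S(S−1)) = 9 / 56 = 0.1607 ≈ 0.161.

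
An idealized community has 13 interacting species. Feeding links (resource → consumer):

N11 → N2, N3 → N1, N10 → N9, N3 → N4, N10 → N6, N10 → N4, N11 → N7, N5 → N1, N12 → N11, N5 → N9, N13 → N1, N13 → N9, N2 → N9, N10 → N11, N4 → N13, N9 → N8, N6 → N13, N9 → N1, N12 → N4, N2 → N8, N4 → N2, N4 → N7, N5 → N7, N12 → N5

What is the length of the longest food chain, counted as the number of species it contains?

5 species

One longest chain: N10 → N4 → N2 → N9 → N1.
It has 5 species and 4 links.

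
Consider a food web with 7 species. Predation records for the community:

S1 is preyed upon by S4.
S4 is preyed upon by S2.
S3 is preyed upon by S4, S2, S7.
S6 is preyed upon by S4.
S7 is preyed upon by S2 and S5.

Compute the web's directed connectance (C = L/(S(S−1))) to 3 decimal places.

C = 0.190

The web has S = 7 species and L = 8 feeding links.
C = L / (S(S−1)) = 8 / 42 = 0.1905 ≈ 0.190.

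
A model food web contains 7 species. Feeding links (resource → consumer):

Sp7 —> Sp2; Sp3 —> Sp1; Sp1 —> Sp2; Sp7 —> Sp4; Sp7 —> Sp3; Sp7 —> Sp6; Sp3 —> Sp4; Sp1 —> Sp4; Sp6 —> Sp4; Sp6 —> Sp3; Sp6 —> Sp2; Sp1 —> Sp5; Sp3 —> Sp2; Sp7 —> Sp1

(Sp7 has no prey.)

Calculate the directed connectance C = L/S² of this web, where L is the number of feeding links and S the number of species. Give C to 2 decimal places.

The web has S = 7 species and L = 14 feeding links.
C = L / S² = 14 / 49 = 0.2857 ≈ 0.29.

C = 0.29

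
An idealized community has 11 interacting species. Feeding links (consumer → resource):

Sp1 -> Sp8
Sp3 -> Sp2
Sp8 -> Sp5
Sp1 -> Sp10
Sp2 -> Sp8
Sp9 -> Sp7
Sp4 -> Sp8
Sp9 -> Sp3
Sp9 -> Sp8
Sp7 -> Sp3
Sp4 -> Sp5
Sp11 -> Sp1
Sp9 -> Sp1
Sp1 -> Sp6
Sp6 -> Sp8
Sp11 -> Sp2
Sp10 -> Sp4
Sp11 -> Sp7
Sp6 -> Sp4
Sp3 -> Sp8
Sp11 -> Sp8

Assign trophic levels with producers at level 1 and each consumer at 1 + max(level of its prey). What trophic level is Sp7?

Sp5 is a producer → level 1.
Sp8 eats Sp5 → level 2.
Sp2 eats Sp8 → level 3.
Sp3 eats Sp2 (level 3); other prey at levels: Sp8 2 → level 4.
Sp7 eats Sp3 → level 5.

Trophic level 5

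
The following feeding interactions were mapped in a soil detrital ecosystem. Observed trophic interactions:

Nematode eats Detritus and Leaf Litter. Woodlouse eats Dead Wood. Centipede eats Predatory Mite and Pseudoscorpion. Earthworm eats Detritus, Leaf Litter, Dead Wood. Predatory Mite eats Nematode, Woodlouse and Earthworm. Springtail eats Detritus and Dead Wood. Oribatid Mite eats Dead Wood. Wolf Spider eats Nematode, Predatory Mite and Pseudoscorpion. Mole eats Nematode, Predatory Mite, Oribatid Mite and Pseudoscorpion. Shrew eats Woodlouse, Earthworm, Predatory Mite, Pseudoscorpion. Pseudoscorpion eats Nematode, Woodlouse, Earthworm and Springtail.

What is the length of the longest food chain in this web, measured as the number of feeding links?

One longest chain: Dead Wood → Woodlouse → Pseudoscorpion → Centipede.
It has 4 species and 3 links.

3 links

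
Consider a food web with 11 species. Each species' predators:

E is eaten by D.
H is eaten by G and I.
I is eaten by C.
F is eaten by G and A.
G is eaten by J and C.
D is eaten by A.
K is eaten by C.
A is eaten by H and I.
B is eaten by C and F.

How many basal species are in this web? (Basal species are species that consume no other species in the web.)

3

Basal species (no prey listed): K, B, E.
Count: 3.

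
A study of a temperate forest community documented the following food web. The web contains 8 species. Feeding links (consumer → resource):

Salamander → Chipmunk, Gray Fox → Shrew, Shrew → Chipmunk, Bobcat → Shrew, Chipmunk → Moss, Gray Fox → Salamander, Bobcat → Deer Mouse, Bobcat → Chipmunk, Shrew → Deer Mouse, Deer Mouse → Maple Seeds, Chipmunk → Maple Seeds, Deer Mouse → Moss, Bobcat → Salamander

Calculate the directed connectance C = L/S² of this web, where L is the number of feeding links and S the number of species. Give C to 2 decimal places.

The web has S = 8 species and L = 13 feeding links.
C = L / S² = 13 / 64 = 0.2031 ≈ 0.20.

C = 0.20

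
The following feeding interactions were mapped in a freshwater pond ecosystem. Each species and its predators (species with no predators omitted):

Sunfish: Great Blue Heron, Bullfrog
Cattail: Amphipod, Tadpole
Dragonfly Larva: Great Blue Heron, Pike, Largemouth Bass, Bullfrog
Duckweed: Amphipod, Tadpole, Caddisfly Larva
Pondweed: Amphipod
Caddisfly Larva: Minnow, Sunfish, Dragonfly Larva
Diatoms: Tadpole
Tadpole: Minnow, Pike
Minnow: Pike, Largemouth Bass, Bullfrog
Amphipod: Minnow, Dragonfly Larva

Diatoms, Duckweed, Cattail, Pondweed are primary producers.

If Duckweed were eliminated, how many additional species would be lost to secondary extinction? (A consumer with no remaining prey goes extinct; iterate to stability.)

Remove Duckweed.
Round 1: Caddisfly Larva (all prey gone) → extinct.
Round 2: Sunfish (all prey gone) → extinct.
No further losses. Total secondary extinctions: 2.

2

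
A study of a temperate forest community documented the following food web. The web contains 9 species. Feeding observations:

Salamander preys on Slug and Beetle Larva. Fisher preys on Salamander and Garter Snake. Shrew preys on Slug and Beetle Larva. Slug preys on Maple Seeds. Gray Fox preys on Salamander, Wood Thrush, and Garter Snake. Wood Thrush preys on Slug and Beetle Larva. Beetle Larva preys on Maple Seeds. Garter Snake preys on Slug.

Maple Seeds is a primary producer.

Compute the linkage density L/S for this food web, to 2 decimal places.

There are L = 14 links among S = 9 species.
L/S = 14/9 = 1.5556 ≈ 1.56.

L/S = 1.56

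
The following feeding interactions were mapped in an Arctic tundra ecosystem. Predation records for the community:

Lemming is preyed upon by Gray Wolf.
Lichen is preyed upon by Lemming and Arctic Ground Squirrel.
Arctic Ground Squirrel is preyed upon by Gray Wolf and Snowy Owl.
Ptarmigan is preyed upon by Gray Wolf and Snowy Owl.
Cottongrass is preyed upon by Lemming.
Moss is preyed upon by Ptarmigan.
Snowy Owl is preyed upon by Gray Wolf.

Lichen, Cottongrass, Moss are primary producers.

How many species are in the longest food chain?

One longest chain: Lichen → Arctic Ground Squirrel → Snowy Owl → Gray Wolf.
It has 4 species and 3 links.

4 species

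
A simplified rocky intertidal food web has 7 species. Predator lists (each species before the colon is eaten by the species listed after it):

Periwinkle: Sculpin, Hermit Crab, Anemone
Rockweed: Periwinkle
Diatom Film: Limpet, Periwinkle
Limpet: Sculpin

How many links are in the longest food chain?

2 links

One longest chain: Diatom Film → Limpet → Sculpin.
It has 3 species and 2 links.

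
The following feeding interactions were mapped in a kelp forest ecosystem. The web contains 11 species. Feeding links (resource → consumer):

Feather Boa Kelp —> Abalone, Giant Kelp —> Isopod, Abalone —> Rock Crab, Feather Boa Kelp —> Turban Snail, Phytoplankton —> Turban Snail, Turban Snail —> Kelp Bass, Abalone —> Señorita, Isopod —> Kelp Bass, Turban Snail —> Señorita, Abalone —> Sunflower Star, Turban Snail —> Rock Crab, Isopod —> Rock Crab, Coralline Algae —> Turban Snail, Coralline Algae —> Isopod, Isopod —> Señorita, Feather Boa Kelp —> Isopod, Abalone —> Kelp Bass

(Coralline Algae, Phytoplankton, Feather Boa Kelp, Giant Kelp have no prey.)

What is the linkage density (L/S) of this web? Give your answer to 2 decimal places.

There are L = 17 links among S = 11 species.
L/S = 17/11 = 1.5455 ≈ 1.55.

L/S = 1.55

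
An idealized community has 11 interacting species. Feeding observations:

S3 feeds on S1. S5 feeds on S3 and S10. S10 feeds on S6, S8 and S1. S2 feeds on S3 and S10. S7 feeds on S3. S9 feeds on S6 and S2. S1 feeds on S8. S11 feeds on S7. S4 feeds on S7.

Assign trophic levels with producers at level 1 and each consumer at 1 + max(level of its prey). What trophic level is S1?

Trophic level 2

S8 is a producer → level 1.
S1 eats S8 → level 2.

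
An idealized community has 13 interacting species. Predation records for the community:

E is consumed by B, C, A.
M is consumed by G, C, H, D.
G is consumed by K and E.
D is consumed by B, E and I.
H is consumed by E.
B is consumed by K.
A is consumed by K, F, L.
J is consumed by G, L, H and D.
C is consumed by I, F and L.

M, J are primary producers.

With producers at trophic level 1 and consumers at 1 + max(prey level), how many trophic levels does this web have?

Producers (level 1): M, J.
M → G → E → A → F gives F level 5.
No species has a prey at level 5, so no species reaches level 6.

5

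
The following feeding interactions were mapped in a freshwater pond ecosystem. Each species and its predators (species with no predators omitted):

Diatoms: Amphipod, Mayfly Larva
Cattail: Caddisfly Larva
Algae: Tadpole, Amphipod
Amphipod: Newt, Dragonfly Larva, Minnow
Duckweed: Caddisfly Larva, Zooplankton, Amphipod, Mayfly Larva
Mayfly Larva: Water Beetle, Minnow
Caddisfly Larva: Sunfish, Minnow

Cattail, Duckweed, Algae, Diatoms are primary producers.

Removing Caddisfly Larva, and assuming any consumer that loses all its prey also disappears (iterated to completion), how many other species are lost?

1

Remove Caddisfly Larva.
Round 1: Sunfish (all prey gone) → extinct.
No further losses. Total secondary extinctions: 1.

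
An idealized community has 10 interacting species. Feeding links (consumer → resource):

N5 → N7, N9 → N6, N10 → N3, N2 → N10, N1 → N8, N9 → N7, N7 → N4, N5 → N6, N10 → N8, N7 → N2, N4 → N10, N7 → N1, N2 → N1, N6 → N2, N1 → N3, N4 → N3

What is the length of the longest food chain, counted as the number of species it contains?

5 species

One longest chain: N8 → N1 → N2 → N7 → N5.
It has 5 species and 4 links.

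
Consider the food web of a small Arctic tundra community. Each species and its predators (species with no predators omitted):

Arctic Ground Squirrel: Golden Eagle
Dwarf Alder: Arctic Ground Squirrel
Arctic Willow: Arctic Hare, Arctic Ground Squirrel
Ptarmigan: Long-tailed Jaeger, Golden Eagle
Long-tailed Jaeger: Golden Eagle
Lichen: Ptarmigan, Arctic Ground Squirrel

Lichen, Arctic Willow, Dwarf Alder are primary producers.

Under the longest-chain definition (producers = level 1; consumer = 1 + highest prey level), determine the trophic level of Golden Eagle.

Trophic level 4

Lichen is a producer → level 1.
Ptarmigan eats Lichen → level 2.
Long-tailed Jaeger eats Ptarmigan → level 3.
Golden Eagle eats Long-tailed Jaeger (level 3); other prey at levels: Ptarmigan 2, Arctic Ground Squirrel 2 → level 4.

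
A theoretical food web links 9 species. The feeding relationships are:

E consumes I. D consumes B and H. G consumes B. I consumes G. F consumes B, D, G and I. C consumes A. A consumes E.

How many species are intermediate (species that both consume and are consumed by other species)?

5

Intermediate species (has both prey and predators): G, D, I, E, A.
Count: 5.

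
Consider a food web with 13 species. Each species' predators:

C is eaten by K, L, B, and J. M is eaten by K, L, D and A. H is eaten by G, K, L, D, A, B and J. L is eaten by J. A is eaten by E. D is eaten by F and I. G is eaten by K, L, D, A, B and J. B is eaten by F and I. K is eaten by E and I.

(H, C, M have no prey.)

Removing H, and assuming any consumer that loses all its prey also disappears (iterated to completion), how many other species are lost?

Remove H.
Round 1: G (all prey gone) → extinct.
No further losses. Total secondary extinctions: 1.

1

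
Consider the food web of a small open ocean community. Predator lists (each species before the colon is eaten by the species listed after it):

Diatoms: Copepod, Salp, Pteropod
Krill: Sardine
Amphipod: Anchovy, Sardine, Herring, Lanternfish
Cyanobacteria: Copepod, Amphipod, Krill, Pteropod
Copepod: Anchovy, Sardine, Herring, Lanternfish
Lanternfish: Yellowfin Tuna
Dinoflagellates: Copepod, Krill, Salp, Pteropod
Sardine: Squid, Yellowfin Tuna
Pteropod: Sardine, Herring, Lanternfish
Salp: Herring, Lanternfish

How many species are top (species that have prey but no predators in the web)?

Top species (has prey, but nothing eats it): Anchovy, Herring, Squid, Yellowfin Tuna.
Count: 4.

4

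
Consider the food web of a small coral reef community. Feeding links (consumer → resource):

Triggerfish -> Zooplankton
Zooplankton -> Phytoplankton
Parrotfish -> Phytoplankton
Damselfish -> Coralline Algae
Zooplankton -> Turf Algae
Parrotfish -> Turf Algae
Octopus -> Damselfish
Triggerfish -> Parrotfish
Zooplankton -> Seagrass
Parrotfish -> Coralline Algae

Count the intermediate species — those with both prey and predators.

3

Intermediate species (has both prey and predators): Zooplankton, Damselfish, Parrotfish.
Count: 3.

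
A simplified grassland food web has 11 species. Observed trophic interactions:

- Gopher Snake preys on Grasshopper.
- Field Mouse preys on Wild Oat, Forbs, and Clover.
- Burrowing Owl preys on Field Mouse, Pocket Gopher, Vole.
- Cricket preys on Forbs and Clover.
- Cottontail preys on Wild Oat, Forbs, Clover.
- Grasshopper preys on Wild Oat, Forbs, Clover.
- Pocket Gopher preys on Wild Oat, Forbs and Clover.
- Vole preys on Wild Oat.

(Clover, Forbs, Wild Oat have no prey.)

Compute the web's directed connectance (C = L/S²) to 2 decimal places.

The web has S = 11 species and L = 19 feeding links.
C = L / S² = 19 / 121 = 0.1570 ≈ 0.16.

C = 0.16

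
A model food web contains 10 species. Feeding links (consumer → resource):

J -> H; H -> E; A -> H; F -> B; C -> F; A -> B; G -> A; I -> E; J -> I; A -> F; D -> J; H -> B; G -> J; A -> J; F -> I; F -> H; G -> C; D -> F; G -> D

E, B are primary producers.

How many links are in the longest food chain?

One longest chain: E → H → F → D → G.
It has 5 species and 4 links.

4 links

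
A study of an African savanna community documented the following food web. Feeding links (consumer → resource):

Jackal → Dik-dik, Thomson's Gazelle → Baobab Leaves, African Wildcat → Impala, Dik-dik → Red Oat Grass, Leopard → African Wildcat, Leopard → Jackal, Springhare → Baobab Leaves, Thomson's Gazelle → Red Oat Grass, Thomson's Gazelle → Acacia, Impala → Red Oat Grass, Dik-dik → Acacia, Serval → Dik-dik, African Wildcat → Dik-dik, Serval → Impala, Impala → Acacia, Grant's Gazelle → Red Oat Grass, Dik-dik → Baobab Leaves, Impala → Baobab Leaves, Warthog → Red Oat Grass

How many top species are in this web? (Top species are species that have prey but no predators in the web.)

Top species (has prey, but nothing eats it): Springhare, Grant's Gazelle, Thomson's Gazelle, Warthog, Serval, Leopard.
Count: 6.

6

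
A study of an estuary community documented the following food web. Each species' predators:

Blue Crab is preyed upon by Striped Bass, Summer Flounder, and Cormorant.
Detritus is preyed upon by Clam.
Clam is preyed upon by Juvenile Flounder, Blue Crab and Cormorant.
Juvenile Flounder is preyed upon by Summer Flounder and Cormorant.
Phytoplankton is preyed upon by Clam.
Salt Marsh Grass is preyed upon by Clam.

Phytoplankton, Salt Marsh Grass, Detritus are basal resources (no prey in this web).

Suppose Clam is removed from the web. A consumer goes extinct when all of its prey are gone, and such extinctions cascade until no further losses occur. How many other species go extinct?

5

Remove Clam.
Round 1: Juvenile Flounder (all prey gone), Blue Crab (all prey gone) → extinct.
Round 2: Cormorant (all prey gone), Striped Bass (all prey gone), Summer Flounder (all prey gone) → extinct.
No further losses. Total secondary extinctions: 5.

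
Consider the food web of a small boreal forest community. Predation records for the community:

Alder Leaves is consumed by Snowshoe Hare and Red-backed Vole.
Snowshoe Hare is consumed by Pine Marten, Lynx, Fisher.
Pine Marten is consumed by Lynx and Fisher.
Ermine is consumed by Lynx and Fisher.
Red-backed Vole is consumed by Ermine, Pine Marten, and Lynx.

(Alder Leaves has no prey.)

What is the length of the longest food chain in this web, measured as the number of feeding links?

3 links

One longest chain: Alder Leaves → Red-backed Vole → Ermine → Lynx.
It has 4 species and 3 links.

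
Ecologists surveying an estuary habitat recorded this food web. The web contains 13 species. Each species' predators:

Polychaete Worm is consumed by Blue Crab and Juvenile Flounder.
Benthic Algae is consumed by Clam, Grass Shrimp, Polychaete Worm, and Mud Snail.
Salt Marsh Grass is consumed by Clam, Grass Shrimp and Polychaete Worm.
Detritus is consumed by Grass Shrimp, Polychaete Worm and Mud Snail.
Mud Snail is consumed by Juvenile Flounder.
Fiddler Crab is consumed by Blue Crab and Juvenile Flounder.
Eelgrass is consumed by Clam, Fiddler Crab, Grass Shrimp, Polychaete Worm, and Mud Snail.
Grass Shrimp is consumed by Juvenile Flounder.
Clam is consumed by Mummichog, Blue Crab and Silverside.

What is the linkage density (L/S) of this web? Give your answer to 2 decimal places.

There are L = 24 links among S = 13 species.
L/S = 24/13 = 1.8462 ≈ 1.85.

L/S = 1.85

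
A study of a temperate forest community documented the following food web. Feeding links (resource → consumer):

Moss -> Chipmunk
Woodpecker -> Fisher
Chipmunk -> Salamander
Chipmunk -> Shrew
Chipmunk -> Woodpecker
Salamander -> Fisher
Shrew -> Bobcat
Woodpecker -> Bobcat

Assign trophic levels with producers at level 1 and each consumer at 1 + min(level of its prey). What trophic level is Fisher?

Moss is a producer → level 1.
Chipmunk eats Moss → level 2.
Salamander eats Chipmunk → level 3.
Fisher eats Salamander → level 4.
No prey of Fisher is below level 3, so 4 is the minimum.

Trophic level 4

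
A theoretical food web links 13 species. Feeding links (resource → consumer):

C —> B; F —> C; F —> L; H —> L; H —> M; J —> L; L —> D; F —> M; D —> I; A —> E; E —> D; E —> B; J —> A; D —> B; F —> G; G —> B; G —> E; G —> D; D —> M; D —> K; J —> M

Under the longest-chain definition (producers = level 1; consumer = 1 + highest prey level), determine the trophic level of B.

F is a producer → level 1.
G eats F → level 2.
E eats G (level 2); other prey at levels: A 2 → level 3.
D eats E (level 3); other prey at levels: G 2, L 2 → level 4.
B eats D (level 4); other prey at levels: G 2, C 2, E 3 → level 5.

Trophic level 5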